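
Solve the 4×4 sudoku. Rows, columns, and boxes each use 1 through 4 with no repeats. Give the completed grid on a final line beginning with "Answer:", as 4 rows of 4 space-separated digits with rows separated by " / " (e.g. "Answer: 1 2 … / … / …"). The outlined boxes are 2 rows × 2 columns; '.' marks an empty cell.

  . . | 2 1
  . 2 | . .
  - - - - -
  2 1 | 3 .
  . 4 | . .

Step 1. [r1c1∈{3,4}] across row 1, 4 lands solely at r1c1. So r1c1=4.
Step 2. [r2c4∈{3,4}] in col 4, 3 fits only at r2c4. So r2c4=3.
Step 3. [r3c4∈{4}] r3c4's peers cover all but 4, so r3c4=4.
Step 4. [r2c3∈{4}] only 4 remains possible at r2c3. So r2c3=4.
Step 5. [r4c4∈{2}] r4c4 is down to just 2. So r4c4=2.
Step 6. [r4c1∈{3}] r4c1's peers cover all but 3. So r4c1=3.
Step 7. [r2c1∈{1}] r2c1 is down to just 1, so r2c1=1.
Step 8. [r1c2∈{3}] nothing but 3 survives at r1c2 ⇒ r1c2=3.
Step 9. [r4c3∈{1}] only 1 remains possible at r4c3, so r4c3=1.

Answer: 4 3 2 1 / 1 2 4 3 / 2 1 3 4 / 3 4 1 2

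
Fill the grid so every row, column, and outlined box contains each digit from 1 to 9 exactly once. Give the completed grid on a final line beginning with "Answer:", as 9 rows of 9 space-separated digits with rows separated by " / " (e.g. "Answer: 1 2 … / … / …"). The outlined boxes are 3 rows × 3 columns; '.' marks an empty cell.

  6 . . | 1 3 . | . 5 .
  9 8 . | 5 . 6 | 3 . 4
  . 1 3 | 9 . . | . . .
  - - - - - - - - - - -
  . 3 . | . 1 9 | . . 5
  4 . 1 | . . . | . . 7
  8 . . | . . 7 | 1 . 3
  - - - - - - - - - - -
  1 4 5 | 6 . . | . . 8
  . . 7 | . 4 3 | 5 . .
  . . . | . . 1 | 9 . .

Step 1. [r8c1∈{2}] only 2 remains possible at r8c1, so r8c1=2.
Step 2. [r7c6∈{2}] r7c6 is down to just 2. So r7c6=2.
Step 3. [r9c2∈{6}] r9c2's peers cover all but 6, so r9c2=6.
Step 4. [r2c3∈{2}] r2c3 has the single candidate 2. So r2c3=2.
Step 5. [r3c5∈{2,7,8}] across box 2, 2 lands solely at r3c5, so r3c5=2.
Step 6. [r4c7∈{2,4,6,8}] in col 7, 4 fits only at r4c7. So r4c7=4.
Step 7. [r7c7∈{7}] r7c7 is down to just 7. So r7c7=7.
Step 8. [r9c5∈{5,7,8}] row 9 places 5 nowhere but r9c5 ⇒ r9c5=5.
Step 9. [r5c5∈{6,8}] 8 has one home in col 5: r5c5 ⇒ r5c5=8.
Step 10. [r6c3∈{6,9}] col 3 places 9 nowhere but r6c3 ⇒ r6c3=9.
Step 11. [r4c4∈{2}] r4c4's peers cover all but 2 ⇒ r4c4=2.
Step 12. [r3c9∈{6}] nothing but 6 survives at r3c9, so r3c9=6.
Step 13. [r5c7∈{2,6}] 6 has one home in col 7: r5c7, so r5c7=6.
Step 14. [r6c8∈{2}] r6c8 has the single candidate 2. So r6c8=2.
Step 15. [r3c7∈{8}] r3c7 is down to just 8. So r3c7=8.
Step 16. [r2c8∈{1,7}] 1 has one home in row 2: r2c8, so r2c8=1.
Step 17. [r3c1∈{5,7}] in row 3, 5 fits only at r3c1, so r3c1=5.
Step 18. [r7c8∈{3}] r7c8 is down to just 3. So r7c8=3.
Step 19. [r9c4∈{7,8}] r9c4 is the only open cell in row 9 admitting 7. So r9c4=7.
Step 20. [r1c9∈{2,9}] r1c9 is the only open cell in row 1 admitting 9. So r1c9=9.
Step 21. [r1c3∈{4}] nothing but 4 survives at r1c3 ⇒ r1c3=4.
Step 22. [r6c2∈{5}] only 5 remains possible at r6c2. So r6c2=5.
Step 23. [r1c7∈{2}] r1c7's peers cover all but 2, so r1c7=2.
Step 24. [r4c1∈{7}] nothing but 7 survives at r4c1, so r4c1=7.
Step 25. [r8c9∈{1}] r8c9 is down to just 1. So r8c9=1.
Step 26. [r9c1∈{3}] r9c1's peers cover all but 3 ⇒ r9c1=3.
Step 27. [r5c4∈{3}] r5c4's peers cover all but 3, so r5c4=3.
Step 28. [r9c8∈{4}] r9c8's peers cover all but 4. So r9c8=4.
Step 29. [r1c6∈{8}] r1c6's peers cover all but 8 ⇒ r1c6=8.
Step 30. [r6c4∈{4}] r6c4's peers cover all but 4, so r6c4=4.
Step 31. [r8c8∈{6}] r8c8 has the single candidate 6 ⇒ r8c8=6.
Step 32. [r3c6∈{4}] r3c6 is down to just 4, so r3c6=4.
Step 33. [r7c5∈{9}] nothing but 9 survives at r7c5. So r7c5=9.
Step 34. [r4c3∈{6}] only 6 remains possible at r4c3. So r4c3=6.
Step 35. [r5c2∈{2}] r5c2 is down to just 2, so r5c2=2.
Step 36. [r5c6∈{5}] r5c6 is down to just 5 ⇒ r5c6=5.
Step 37. [r3c8∈{7}] r3c8's peers cover all but 7, so r3c8=7.
Step 38. [r2c5∈{7}] only 7 remains possible at r2c5, so r2c5=7.
Step 39. [r5c8∈{9}] r5c8's peers cover all but 9, so r5c8=9.
Step 40. [r9c3∈{8}] only 8 remains possible at r9c3. So r9c3=8.
Step 41. [r6c5∈{6}] only 6 remains possible at r6c5, so r6c5=6.
Step 42. [r4c8∈{8}] only 8 remains possible at r4c8. So r4c8=8.
Step 43. [r8c2∈{9}] r8c2 has the single candidate 9 ⇒ r8c2=9.
Step 44. [r1c2∈{7}] r1c2 has the single candidate 7 ⇒ r1c2=7.
Step 45. [r8c4∈{8}] only 8 remains possible at r8c4. So r8c4=8.
Step 46. [r9c9∈{2}] nothing but 2 survives at r9c9. So r9c9=2.

Answer: 6 7 4 1 3 8 2 5 9 / 9 8 2 5 7 6 3 1 4 / 5 1 3 9 2 4 8 7 6 / 7 3 6 2 1 9 4 8 5 / 4 2 1 3 8 5 6 9 7 / 8 5 9 4 6 7 1 2 3 / 1 4 5 6 9 2 7 3 8 / 2 9 7 8 4 3 5 6 1 / 3 6 8 7 5 1 9 4 2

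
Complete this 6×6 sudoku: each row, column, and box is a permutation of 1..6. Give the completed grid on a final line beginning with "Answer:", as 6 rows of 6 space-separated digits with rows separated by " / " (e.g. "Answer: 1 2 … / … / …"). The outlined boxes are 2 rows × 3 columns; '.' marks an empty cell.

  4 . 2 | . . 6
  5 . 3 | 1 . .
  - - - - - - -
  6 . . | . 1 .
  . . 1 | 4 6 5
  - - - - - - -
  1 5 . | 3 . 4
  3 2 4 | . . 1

Step 1. [r3c6∈{2,3}] across col 6, 3 lands solely at r3c6 ⇒ r3c6=3.
Step 2. [r6c5∈{5}] r6c5 has the single candidate 5 ⇒ r6c5=5.
Step 3. [r5c5∈{2}] r5c5 has the single candidate 2 ⇒ r5c5=2.
Step 4. [r3c2∈{4}] only 4 remains possible at r3c2. So r3c2=4.
Step 5. [r2c2∈{6}] r2c2 is down to just 6 ⇒ r2c2=6.
Step 6. [r2c5∈{4}] nothing but 4 survives at r2c5. So r2c5=4.
Step 7. [r4c1∈{2}] only 2 remains possible at r4c1 ⇒ r4c1=2.
Step 8. [r3c3∈{5}] r3c3's peers cover all but 5, so r3c3=5.
Step 9. [r1c2∈{1}] r1c2 is down to just 1, so r1c2=1.
Step 10. [r6c4∈{6}] r6c4 is down to just 6. So r6c4=6.
Step 11. [r4c2∈{3}] r4c2 has the single candidate 3 ⇒ r4c2=3.
Step 12. [r5c3∈{6}] r5c3's peers cover all but 6, so r5c3=6.
Step 13. [r3c4∈{2}] only 2 remains possible at r3c4 ⇒ r3c4=2.
Step 14. [r1c5∈{3}] r1c5 has the single candidate 3, so r1c5=3.
Step 15. [r1c4∈{5}] only 5 remains possible at r1c4, so r1c4=5.
Step 16. [r2c6∈{2}] r2c6 is down to just 2, so r2c6=2.

Answer: 4 1 2 5 3 6 / 5 6 3 1 4 2 / 6 4 5 2 1 3 / 2 3 1 4 6 5 / 1 5 6 3 2 4 / 3 2 4 6 5 1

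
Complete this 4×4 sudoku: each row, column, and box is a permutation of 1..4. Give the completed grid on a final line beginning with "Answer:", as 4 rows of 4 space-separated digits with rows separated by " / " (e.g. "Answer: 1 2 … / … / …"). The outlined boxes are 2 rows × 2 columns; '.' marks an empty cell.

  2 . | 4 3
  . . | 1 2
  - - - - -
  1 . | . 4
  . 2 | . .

Step 1. [r3c2∈{3}] r3c2 is down to just 3. So r3c2=3.
Step 2. [r2c1∈{3,4}] across row 2, 3 lands solely at r2c1. So r2c1=3.
Step 3. [r4c1∈{4}] r4c1's peers cover all but 4 ⇒ r4c1=4.
Step 4. [r2c2∈{4}] only 4 remains possible at r2c2, so r2c2=4.
Step 5. [r3c3∈{2}] r3c3 has the single candidate 2, so r3c3=2.
Step 6. [r4c4∈{1}] only 1 remains possible at r4c4, so r4c4=1.
Step 7. [r1c2∈{1}] nothing but 1 survives at r1c2. So r1c2=1.
Step 8. [r4c3∈{3}] r4c3 is down to just 3. So r4c3=3.

Answer: 2 1 4 3 / 3 4 1 2 / 1 3 2 4 / 4 2 3 1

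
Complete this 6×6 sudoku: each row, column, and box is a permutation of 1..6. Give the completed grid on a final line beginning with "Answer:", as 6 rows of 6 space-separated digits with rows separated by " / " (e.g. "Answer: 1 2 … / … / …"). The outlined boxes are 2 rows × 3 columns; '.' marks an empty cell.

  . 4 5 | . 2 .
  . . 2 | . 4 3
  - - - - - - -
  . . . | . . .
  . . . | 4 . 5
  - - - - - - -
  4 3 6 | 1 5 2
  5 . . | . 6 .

Step 1. [r3c4∈{2,3,6}] in col 4, 2 fits only at r3c4, so r3c4=2.
Step 2. [r3c6∈{1,6}] in box 4, 6 fits only at r3c6 ⇒ r3c6=6.
Step 3. [r1c1∈{1,3,6}] across row 1, 3 lands solely at r1c1 ⇒ r1c1=3.
Step 4. [r3c1∈{1}] only 1 remains possible at r3c1. So r3c1=1.
Step 5. [r2c1∈{6}] only 6 remains possible at r2c1, so r2c1=6.
Step 6. [r4c3∈{3}] only 3 remains possible at r4c3 ⇒ r4c3=3.
Step 7. [r6c2∈{1,2}] 2 has one home in row 6: r6c2 ⇒ r6c2=2.
Step 8. [r4c5∈{1}] nothing but 1 survives at r4c5 ⇒ r4c5=1.
Step 9. [r3c3∈{4}] r3c3 is down to just 4, so r3c3=4.
Step 10. [r4c1∈{2}] r4c1's peers cover all but 2 ⇒ r4c1=2.
Step 11. [r1c4∈{6}] only 6 remains possible at r1c4 ⇒ r1c4=6.
Step 12. [r2c2∈{1}] nothing but 1 survives at r2c2 ⇒ r2c2=1.
Step 13. [r2c4∈{5}] r2c4's peers cover all but 5. So r2c4=5.
Step 14. [r1c6∈{1}] only 1 remains possible at r1c6. So r1c6=1.
Step 15. [r4c2∈{6}] only 6 remains possible at r4c2, so r4c2=6.
Step 16. [r3c5∈{3}] r3c5 is down to just 3 ⇒ r3c5=3.
Step 17. [r6c6∈{4}] only 4 remains possible at r6c6. So r6c6=4.
Step 18. [r6c4∈{3}] r6c4 is down to just 3 ⇒ r6c4=3.
Step 19. [r3c2∈{5}] nothing but 5 survives at r3c2 ⇒ r3c2=5.
Step 20. [r6c3∈{1}] nothing but 1 survives at r6c3 ⇒ r6c3=1.

Answer: 3 4 5 6 2 1 / 6 1 2 5 4 3 / 1 5 4 2 3 6 / 2 6 3 4 1 5 / 4 3 6 1 5 2 / 5 2 1 3 6 4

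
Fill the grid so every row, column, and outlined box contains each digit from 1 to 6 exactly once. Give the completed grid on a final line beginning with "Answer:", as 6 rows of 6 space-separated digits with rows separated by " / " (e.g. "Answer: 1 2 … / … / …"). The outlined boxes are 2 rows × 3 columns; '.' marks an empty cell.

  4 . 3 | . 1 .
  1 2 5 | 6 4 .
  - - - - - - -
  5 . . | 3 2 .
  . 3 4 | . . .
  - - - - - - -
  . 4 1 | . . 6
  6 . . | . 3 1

Step 1. [r4c6∈{5}] r4c6 has the single candidate 5 ⇒ r4c6=5.
Step 2. [r1c4∈{2,5}] across row 1, 5 lands solely at r1c4. So r1c4=5.
Step 3. [r6c3∈{2}] r6c3's peers cover all but 2 ⇒ r6c3=2.
Step 4. [r3c3∈{6}] r3c3 is down to just 6 ⇒ r3c3=6.
Step 5. [r6c2∈{5}] r6c2 has the single candidate 5, so r6c2=5.
Step 6. [r1c6∈{2}] only 2 remains possible at r1c6. So r1c6=2.
Step 7. [r1c2∈{6}] r1c2 is down to just 6 ⇒ r1c2=6.
Step 8. [r5c5∈{5}] only 5 remains possible at r5c5. So r5c5=5.
Step 9. [r3c2∈{1}] r3c2's peers cover all but 1. So r3c2=1.
Step 10. [r4c5∈{6}] r4c5 has the single candidate 6 ⇒ r4c5=6.
Step 11. [r2c6∈{3}] r2c6's peers cover all but 3. So r2c6=3.
Step 12. [r5c1∈{3}] nothing but 3 survives at r5c1. So r5c1=3.
Step 13. [r4c4∈{1}] r4c4 has the single candidate 1, so r4c4=1.
Step 14. [r5c4∈{2}] r5c4 has the single candidate 2 ⇒ r5c4=2.
Step 15. [r4c1∈{2}] r4c1 is down to just 2. So r4c1=2.
Step 16. [r6c4∈{4}] nothing but 4 survives at r6c4 ⇒ r6c4=4.
Step 17. [r3c6∈{4}] r3c6 is down to just 4 ⇒ r3c6=4.

Answer: 4 6 3 5 1 2 / 1 2 5 6 4 3 / 5 1 6 3 2 4 / 2 3 4 1 6 5 / 3 4 1 2 5 6 / 6 5 2 4 3 1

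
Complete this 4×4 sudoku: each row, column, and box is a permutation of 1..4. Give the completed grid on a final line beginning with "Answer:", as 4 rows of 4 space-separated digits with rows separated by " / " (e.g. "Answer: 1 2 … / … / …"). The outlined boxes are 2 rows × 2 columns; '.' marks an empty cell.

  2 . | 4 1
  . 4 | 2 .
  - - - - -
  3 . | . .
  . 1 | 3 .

Step 1. [r4c4∈{2,4}] across row 4, 2 lands solely at r4c4 ⇒ r4c4=2.
Step 2. [r4c1∈{4}] r4c1 is down to just 4 ⇒ r4c1=4.
Step 3. [r3c2∈{2}] nothing but 2 survives at r3c2, so r3c2=2.
Step 4. [r3c4∈{4}] r3c4 has the single candidate 4 ⇒ r3c4=4.
Step 5. [r3c3∈{1}] nothing but 1 survives at r3c3, so r3c3=1.
Step 6. [r2c4∈{3}] r2c4 is down to just 3 ⇒ r2c4=3.
Step 7. [r1c2∈{3}] r1c2 is down to just 3 ⇒ r1c2=3.
Step 8. [r2c1∈{1}] r2c1's peers cover all but 1. So r2c1=1.

Answer: 2 3 4 1 / 1 4 2 3 / 3 2 1 4 / 4 1 3 2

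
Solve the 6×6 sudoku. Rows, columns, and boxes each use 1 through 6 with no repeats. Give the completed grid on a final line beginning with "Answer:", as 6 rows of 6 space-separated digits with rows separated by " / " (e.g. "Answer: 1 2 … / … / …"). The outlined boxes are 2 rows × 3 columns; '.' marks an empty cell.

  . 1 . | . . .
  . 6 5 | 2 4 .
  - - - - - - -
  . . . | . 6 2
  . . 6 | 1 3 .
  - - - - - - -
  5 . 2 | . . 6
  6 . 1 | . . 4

Step 1. [r2c1∈{3}] only 3 remains possible at r2c1 ⇒ r2c1=3.
Step 2. [r3c4∈{4,5}] col 4 places 4 nowhere but r3c4. So r3c4=4.
Step 3. [r5c4∈{3}] r5c4's peers cover all but 3, so r5c4=3.
Step 4. [r4c2∈{2,4,5}] r4c2 is the only open cell in col 2 admitting 2 ⇒ r4c2=2.
Step 5. [r1c5∈{5}] only 5 remains possible at r1c5 ⇒ r1c5=5.
Step 6. [r6c2∈{3}] r6c2 is down to just 3 ⇒ r6c2=3.
Step 7. [r1c3∈{4}] r1c3's peers cover all but 4. So r1c3=4.
Step 8. [r4c1∈{4}] r4c1's peers cover all but 4, so r4c1=4.
Step 9. [r1c1∈{2}] r1c1's peers cover all but 2. So r1c1=2.
Step 10. [r6c5∈{2}] nothing but 2 survives at r6c5 ⇒ r6c5=2.
Step 11. [r1c4∈{6}] only 6 remains possible at r1c4 ⇒ r1c4=6.
Step 12. [r5c5∈{1}] r5c5 has the single candidate 1. So r5c5=1.
Step 13. [r1c6∈{3}] nothing but 3 survives at r1c6, so r1c6=3.
Step 14. [r5c2∈{4}] r5c2 is down to just 4. So r5c2=4.
Step 15. [r6c4∈{5}] only 5 remains possible at r6c4 ⇒ r6c4=5.
Step 16. [r2c6∈{1}] only 1 remains possible at r2c6 ⇒ r2c6=1.
Step 17. [r4c6∈{5}] only 5 remains possible at r4c6 ⇒ r4c6=5.
Step 18. [r3c3∈{3}] r3c3 has the single candidate 3. So r3c3=3.
Step 19. [r3c1∈{1}] r3c1's peers cover all but 1. So r3c1=1.
Step 20. [r3c2∈{5}] r3c2 is down to just 5, so r3c2=5.

Answer: 2 1 4 6 5 3 / 3 6 5 2 4 1 / 1 5 3 4 6 2 / 4 2 6 1 3 5 / 5 4 2 3 1 6 / 6 3 1 5 2 4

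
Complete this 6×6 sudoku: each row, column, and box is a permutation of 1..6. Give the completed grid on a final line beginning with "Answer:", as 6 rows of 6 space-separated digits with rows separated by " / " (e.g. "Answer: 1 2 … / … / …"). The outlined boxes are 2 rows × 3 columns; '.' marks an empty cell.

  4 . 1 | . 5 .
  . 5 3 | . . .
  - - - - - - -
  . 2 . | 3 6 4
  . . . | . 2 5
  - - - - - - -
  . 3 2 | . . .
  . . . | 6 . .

Step 1. [r5c6∈{1}] r5c6 is down to just 1 ⇒ r5c6=1.
Step 2. [r3c1∈{1,5}] row 3 places 1 nowhere but r3c1. So r3c1=1.
Step 3. [r4c3∈{4,6}] in col 3, 6 fits only at r4c3, so r4c3=6.
Step 4. [r5c5∈{4}] nothing but 4 survives at r5c5, so r5c5=4.
Step 5. [r1c6∈{2,3,6}] r1c6 is the only open cell in row 1 admitting 3, so r1c6=3.
Step 6. [r2c1∈{2,6}] r2c1 is the only open cell in col 1 admitting 2, so r2c1=2.
Step 7. [r6c3∈{4,5}] r6c3 is the only open cell in col 3 admitting 4, so r6c3=4.
Step 8. [r5c4∈{5}] only 5 remains possible at r5c4, so r5c4=5.
Step 9. [r2c5∈{1}] r2c5 is down to just 1. So r2c5=1.
Step 10. [r3c3∈{5}] r3c3's peers cover all but 5 ⇒ r3c3=5.
Step 11. [r6c6∈{2}] r6c6 has the single candidate 2. So r6c6=2.
Step 12. [r6c1∈{5}] nothing but 5 survives at r6c1. So r6c1=5.
Step 13. [r6c2∈{1}] nothing but 1 survives at r6c2 ⇒ r6c2=1.
Step 14. [r4c2∈{4}] r4c2's peers cover all but 4 ⇒ r4c2=4.
Step 15. [r1c2∈{6}] nothing but 6 survives at r1c2 ⇒ r1c2=6.
Step 16. [r2c4∈{4}] r2c4 is down to just 4. So r2c4=4.
Step 17. [r4c1∈{3}] nothing but 3 survives at r4c1 ⇒ r4c1=3.
Step 18. [r6c5∈{3}] r6c5 has the single candidate 3. So r6c5=3.
Step 19. [r4c4∈{1}] only 1 remains possible at r4c4 ⇒ r4c4=1.
Step 20. [r2c6∈{6}] only 6 remains possible at r2c6 ⇒ r2c6=6.
Step 21. [r1c4∈{2}] r1c4 has the single candidate 2, so r1c4=2.
Step 22. [r5c1∈{6}] r5c1's peers cover all but 6, so r5c1=6.

Answer: 4 6 1 2 5 3 / 2 5 3 4 1 6 / 1 2 5 3 6 4 / 3 4 6 1 2 5 / 6 3 2 5 4 1 / 5 1 4 6 3 2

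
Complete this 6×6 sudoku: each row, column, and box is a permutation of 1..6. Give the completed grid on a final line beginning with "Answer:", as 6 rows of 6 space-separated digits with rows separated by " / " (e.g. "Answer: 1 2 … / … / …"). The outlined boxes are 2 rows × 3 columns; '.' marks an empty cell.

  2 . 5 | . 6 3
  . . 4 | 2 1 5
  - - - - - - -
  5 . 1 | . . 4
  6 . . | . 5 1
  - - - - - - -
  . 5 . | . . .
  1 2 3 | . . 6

Step 1. [r3c2∈{3}] r3c2's peers cover all but 3 ⇒ r3c2=3.
Step 2. [r5c5∈{2,3,4}] r5c5 is the only open cell in col 5 admitting 3 ⇒ r5c5=3.
Step 3. [r6c5∈{4}] only 4 remains possible at r6c5 ⇒ r6c5=4.
Step 4. [r1c4∈{4}] r1c4 is down to just 4, so r1c4=4.
Step 5. [r6c4∈{5}] r6c4's peers cover all but 5, so r6c4=5.
Step 6. [r3c5∈{2}] r3c5's peers cover all but 2. So r3c5=2.
Step 7. [r5c4∈{1}] r5c4's peers cover all but 1, so r5c4=1.
Step 8. [r1c2∈{1}] only 1 remains possible at r1c2. So r1c2=1.
Step 9. [r3c4∈{6}] only 6 remains possible at r3c4 ⇒ r3c4=6.
Step 10. [r5c1∈{4}] r5c1 is down to just 4 ⇒ r5c1=4.
Step 11. [r2c1∈{3}] nothing but 3 survives at r2c1 ⇒ r2c1=3.
Step 12. [r5c3∈{6}] nothing but 6 survives at r5c3. So r5c3=6.
Step 13. [r4c4∈{3}] r4c4 has the single candidate 3. So r4c4=3.
Step 14. [r4c2∈{4}] r4c2 has the single candidate 4. So r4c2=4.
Step 15. [r2c2∈{6}] r2c2 has the single candidate 6. So r2c2=6.
Step 16. [r5c6∈{2}] r5c6's peers cover all but 2, so r5c6=2.
Step 17. [r4c3∈{2}] r4c3 is down to just 2 ⇒ r4c3=2.

Answer: 2 1 5 4 6 3 / 3 6 4 2 1 5 / 5 3 1 6 2 4 / 6 4 2 3 5 1 / 4 5 6 1 3 2 / 1 2 3 5 4 6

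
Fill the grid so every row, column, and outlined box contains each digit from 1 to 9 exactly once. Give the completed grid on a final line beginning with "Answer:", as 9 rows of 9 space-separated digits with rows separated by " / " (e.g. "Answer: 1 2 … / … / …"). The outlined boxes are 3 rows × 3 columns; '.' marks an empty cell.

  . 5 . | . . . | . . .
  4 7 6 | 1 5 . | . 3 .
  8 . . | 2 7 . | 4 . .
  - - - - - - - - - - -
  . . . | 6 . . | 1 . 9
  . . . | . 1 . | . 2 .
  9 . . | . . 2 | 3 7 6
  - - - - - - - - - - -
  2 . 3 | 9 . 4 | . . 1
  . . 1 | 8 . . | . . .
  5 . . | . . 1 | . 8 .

Step 1. [r1c5∈{3,4,6,8,9}] col 5 places 9 nowhere but r1c5 ⇒ r1c5=9.
Step 2. [r8c6∈{3,5,6,7}] 5 has one home in box 8: r8c6 ⇒ r8c6=5.
Step 3. [r7c7∈{5,6,7}] across row 7, 7 lands solely at r7c7. So r7c7=7.
Step 4. [r5c7∈{5,8}] 5 has one home in col 7: r5c7 ⇒ r5c7=5.
Step 5. [r5c9∈{4,8}] across box 6, 8 lands solely at r5c9, so r5c9=8.
Step 6. [r2c7∈{2,8,9}] across row 2, 9 lands solely at r2c7, so r2c7=9.
Step 7. [r4c3∈{2,4,5,7,8}] row 4 places 5 nowhere but r4c3. So r4c3=5.
Step 8. [r2c9∈{2}] only 2 remains possible at r2c9 ⇒ r2c9=2.
Step 9. [r8c1∈{6,7}] in row 8, 7 fits only at r8c1 ⇒ r8c1=7.
Step 10. [r4c1∈{3}] r4c1's peers cover all but 3 ⇒ r4c1=3.
Step 11. [r7c5∈{6}] only 6 remains possible at r7c5, so r7c5=6.
Step 12. [r6c3∈{4,8}] col 3 places 8 nowhere but r6c3, so r6c3=8.
Step 13. [r6c5∈{4}] nothing but 4 survives at r6c5. So r6c5=4.
Step 14. [r8c8∈{4,6,9}] r8c8 is the only open cell in col 8 admitting 9 ⇒ r8c8=9.
Step 15. [r4c6∈{7,8}] in row 4, 7 fits only at r4c6, so r4c6=7.
Step 16. [r3c2∈{1,3,9}] r3c2 is the only open cell in col 2 admitting 3 ⇒ r3c2=3.
Step 17. [r3c8∈{1,5,6}] r3c8 is the only open cell in row 3 admitting 1, so r3c8=1.
Step 18. [r9c2∈{4,6,9}] in col 2, 9 fits only at r9c2 ⇒ r9c2=9.
Step 19. [r9c3∈{4}] r9c3's peers cover all but 4, so r9c3=4.
Step 20. [r9c9∈{3}] r9c9 has the single candidate 3 ⇒ r9c9=3.
Step 21. [r9c7∈{2,6}] 6 has one home in row 9: r9c7. So r9c7=6.
Step 22. [r5c4∈{3}] only 3 remains possible at r5c4, so r5c4=3.
Step 23. [r5c2∈{4,6}] row 5 places 4 nowhere but r5c2 ⇒ r5c2=4.
Step 24. [r1c6∈{3,6,8}] r1c6 is the only open cell in row 1 admitting 3. So r1c6=3.
Step 25. [r8c7∈{2}] r8c7's peers cover all but 2, so r8c7=2.
Step 26. [r4c5∈{8}] only 8 remains possible at r4c5. So r4c5=8.
Step 27. [r9c4∈{7}] r9c4's peers cover all but 7 ⇒ r9c4=7.
Step 28. [r4c2∈{2}] nothing but 2 survives at r4c2. So r4c2=2.
Step 29. [r1c8∈{6}] r1c8 has the single candidate 6 ⇒ r1c8=6.
Step 30. [r5c3∈{7}] r5c3 is down to just 7 ⇒ r5c3=7.
Step 31. [r5c6∈{9}] r5c6 has the single candidate 9 ⇒ r5c6=9.
Step 32. [r1c7∈{8}] only 8 remains possible at r1c7 ⇒ r1c7=8.
Step 33. [r1c1∈{1}] r1c1 has the single candidate 1 ⇒ r1c1=1.
Step 34. [r5c1∈{6}] nothing but 6 survives at r5c1, so r5c1=6.
Step 35. [r3c9∈{5}] only 5 remains possible at r3c9 ⇒ r3c9=5.
Step 36. [r9c5∈{2}] nothing but 2 survives at r9c5 ⇒ r9c5=2.
Step 37. [r1c9∈{7}] r1c9 is down to just 7, so r1c9=7.
Step 38. [r3c6∈{6}] r3c6's peers cover all but 6. So r3c6=6.
Step 39. [r1c4∈{4}] r1c4 is down to just 4. So r1c4=4.
Step 40. [r3c3∈{9}] nothing but 9 survives at r3c3, so r3c3=9.
Step 41. [r1c3∈{2}] r1c3 is down to just 2. So r1c3=2.
Step 42. [r7c2∈{8}] nothing but 8 survives at r7c2 ⇒ r7c2=8.
Step 43. [r8c5∈{3}] nothing but 3 survives at r8c5. So r8c5=3.
Step 44. [r8c9∈{4}] nothing but 4 survives at r8c9 ⇒ r8c9=4.
Step 45. [r6c2∈{1}] r6c2 has the single candidate 1 ⇒ r6c2=1.
Step 46. [r6c4∈{5}] r6c4's peers cover all but 5 ⇒ r6c4=5.
Step 47. [r7c8∈{5}] nothing but 5 survives at r7c8 ⇒ r7c8=5.
Step 48. [r2c6∈{8}] r2c6 is down to just 8. So r2c6=8.
Step 49. [r8c2∈{6}] r8c2 is down to just 6 ⇒ r8c2=6.
Step 50. [r4c8∈{4}] r4c8 is down to just 4. So r4c8=4.

Answer: 1 5 2 4 9 3 8 6 7 / 4 7 6 1 5 8 9 3 2 / 8 3 9 2 7 6 4 1 5 / 3 2 5 6 8 7 1 4 9 / 6 4 7 3 1 9 5 2 8 / 9 1 8 5 4 2 3 7 6 / 2 8 3 9 6 4 7 5 1 / 7 6 1 8 3 5 2 9 4 / 5 9 4 7 2 1 6 8 3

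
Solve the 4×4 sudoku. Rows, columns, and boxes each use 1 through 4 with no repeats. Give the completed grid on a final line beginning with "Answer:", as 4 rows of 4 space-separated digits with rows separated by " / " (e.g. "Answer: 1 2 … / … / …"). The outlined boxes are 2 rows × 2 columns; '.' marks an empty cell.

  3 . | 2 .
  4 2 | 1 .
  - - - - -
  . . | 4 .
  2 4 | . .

Step 1. [r3c1∈{1}] nothing but 1 survives at r3c1, so r3c1=1.
Step 2. [r4c3∈{3}] r4c3's peers cover all but 3, so r4c3=3.
Step 3. [r1c2∈{1}] only 1 remains possible at r1c2, so r1c2=1.
Step 4. [r4c4∈{1}] only 1 remains possible at r4c4 ⇒ r4c4=1.
Step 5. [r1c4∈{4}] r1c4 has the single candidate 4, so r1c4=4.
Step 6. [r3c4∈{2}] r3c4's peers cover all but 2 ⇒ r3c4=2.
Step 7. [r2c4∈{3}] r2c4 has the single candidate 3. So r2c4=3.
Step 8. [r3c2∈{3}] r3c2 has the single candidate 3. So r3c2=3.

Answer: 3 1 2 4 / 4 2 1 3 / 1 3 4 2 / 2 4 3 1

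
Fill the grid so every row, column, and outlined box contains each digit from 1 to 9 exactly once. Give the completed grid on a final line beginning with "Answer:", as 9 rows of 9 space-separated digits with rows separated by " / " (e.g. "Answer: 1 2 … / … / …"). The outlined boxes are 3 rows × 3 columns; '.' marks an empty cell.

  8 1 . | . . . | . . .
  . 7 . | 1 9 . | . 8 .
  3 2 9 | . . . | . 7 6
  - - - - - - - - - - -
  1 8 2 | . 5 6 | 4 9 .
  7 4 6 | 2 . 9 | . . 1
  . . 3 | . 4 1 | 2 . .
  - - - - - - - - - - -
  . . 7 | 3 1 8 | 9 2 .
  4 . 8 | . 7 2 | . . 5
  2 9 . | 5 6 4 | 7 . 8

Step 1. [r1c8∈{3,4,5}] across col 8, 4 lands solely at r1c8 ⇒ r1c8=4.
Step 2. [r4c9∈{3,7}] across row 4, 3 lands solely at r4c9, so r4c9=3.
Step 3. [r8c7∈{1,3,6}] r8c7 is the only open cell in col 7 admitting 6. So r8c7=6.
Step 4. [r1c3∈{5}] nothing but 5 survives at r1c3. So r1c3=5.
Step 5. [r1c7∈{3}] r1c7 is down to just 3. So r1c7=3.
Step 6. [r6c2∈{5}] only 5 remains possible at r6c2. So r6c2=5.
Step 7. [r6c4∈{7,8}] in row 6, 8 fits only at r6c4 ⇒ r6c4=8.
Step 8. [r2c7∈{5}] r2c7 is down to just 5, so r2c7=5.
Step 9. [r9c8∈{1,3}] 3 has one home in row 9: r9c8 ⇒ r9c8=3.
Step 10. [r4c4∈{7}] r4c4 is down to just 7 ⇒ r4c4=7.
Step 11. [r7c1∈{5,6}] row 7 places 5 nowhere but r7c1 ⇒ r7c1=5.
Step 12. [r2c9∈{2}] only 2 remains possible at r2c9, so r2c9=2.
Step 13. [r8c4∈{9}] r8c4's peers cover all but 9, so r8c4=9.
Step 14. [r1c9∈{9}] r1c9 has the single candidate 9. So r1c9=9.
Step 15. [r1c4∈{6}] nothing but 6 survives at r1c4. So r1c4=6.
Step 16. [r5c8∈{5}] nothing but 5 survives at r5c8, so r5c8=5.
Step 17. [r6c1∈{9}] r6c1's peers cover all but 9. So r6c1=9.
Step 18. [r2c1∈{6}] only 6 remains possible at r2c1 ⇒ r2c1=6.
Step 19. [r9c3∈{1}] r9c3 has the single candidate 1 ⇒ r9c3=1.
Step 20. [r3c4∈{4}] r3c4 has the single candidate 4, so r3c4=4.
Step 21. [r8c8∈{1}] only 1 remains possible at r8c8, so r8c8=1.
Step 22. [r1c6∈{7}] r1c6's peers cover all but 7, so r1c6=7.
Step 23. [r5c7∈{8}] r5c7's peers cover all but 8, so r5c7=8.
Step 24. [r5c5∈{3}] r5c5's peers cover all but 3. So r5c5=3.
Step 25. [r6c8∈{6}] r6c8 is down to just 6 ⇒ r6c8=6.
Step 26. [r7c9∈{4}] r7c9's peers cover all but 4. So r7c9=4.
Step 27. [r1c5∈{2}] r1c5's peers cover all but 2 ⇒ r1c5=2.
Step 28. [r8c2∈{3}] only 3 remains possible at r8c2, so r8c2=3.
Step 29. [r2c6∈{3}] r2c6 has the single candidate 3, so r2c6=3.
Step 30. [r2c3∈{4}] r2c3's peers cover all but 4. So r2c3=4.
Step 31. [r7c2∈{6}] r7c2 is down to just 6. So r7c2=6.
Step 32. [r3c7∈{1}] nothing but 1 survives at r3c7. So r3c7=1.
Step 33. [r3c5∈{8}] r3c5 has the single candidate 8 ⇒ r3c5=8.
Step 34. [r6c9∈{7}] nothing but 7 survives at r6c9 ⇒ r6c9=7.
Step 35. [r3c6∈{5}] r3c6's peers cover all but 5, so r3c6=5.

Answer: 8 1 5 6 2 7 3 4 9 / 6 7 4 1 9 3 5 8 2 / 3 2 9 4 8 5 1 7 6 / 1 8 2 7 5 6 4 9 3 / 7 4 6 2 3 9 8 5 1 / 9 5 3 8 4 1 2 6 7 / 5 6 7 3 1 8 9 2 4 / 4 3 8 9 7 2 6 1 5 / 2 9 1 5 6 4 7 3 8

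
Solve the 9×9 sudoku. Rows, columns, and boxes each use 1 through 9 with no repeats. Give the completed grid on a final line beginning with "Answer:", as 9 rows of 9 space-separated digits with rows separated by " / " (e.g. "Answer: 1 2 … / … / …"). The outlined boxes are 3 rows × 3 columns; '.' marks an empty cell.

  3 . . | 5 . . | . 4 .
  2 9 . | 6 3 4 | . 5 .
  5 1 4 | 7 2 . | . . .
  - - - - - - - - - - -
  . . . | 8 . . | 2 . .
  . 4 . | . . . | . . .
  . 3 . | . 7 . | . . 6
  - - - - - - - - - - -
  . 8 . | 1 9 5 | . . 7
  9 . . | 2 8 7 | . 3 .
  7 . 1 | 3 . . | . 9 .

Step 1. [r5c4∈{9}] nothing but 9 survives at r5c4. So r5c4=9.
Step 2. [r1c5∈{1}] nothing but 1 survives at r1c5, so r1c5=1.
Step 3. [r9c6∈{6}] r9c6 is down to just 6. So r9c6=6.
Step 4. [r9c5∈{4}] r9c5's peers cover all but 4 ⇒ r9c5=4.
Step 5. [r4c9∈{1,3,4,5,9}] r4c9 is the only open cell in row 4 admitting 4. So r4c9=4.
Step 6. [r6c7∈{1,5,8,9}] r6c7 is the only open cell in box 6 admitting 9 ⇒ r6c7=9.
Step 7. [r6c3∈{2,5,8}] across row 6, 5 lands solely at r6c3 ⇒ r6c3=5.
Step 8. [r8c3∈{6}] r8c3 has the single candidate 6. So r8c3=6.
Step 9. [r5c3∈{2,7,8}] box 4 places 2 nowhere but r5c3, so r5c3=2.
Step 10. [r1c9∈{2,8,9}] r1c9 is the only open cell in row 1 admitting 2 ⇒ r1c9=2.
Step 11. [r8c2∈{5}] only 5 remains possible at r8c2. So r8c2=5.
Step 12. [r3c9∈{3,8,9}] across col 9, 9 lands solely at r3c9, so r3c9=9.
Step 13. [r5c9∈{1,3,5,8}] col 9 places 3 nowhere but r5c9. So r5c9=3.
Step 14. [r5c6∈{1}] nothing but 1 survives at r5c6 ⇒ r5c6=1.
Step 15. [r5c7∈{5,7,8}] 5 has one home in box 6: r5c7, so r5c7=5.
Step 16. [r9c7∈{8}] r9c7's peers cover all but 8. So r9c7=8.
Step 17. [r1c2∈{6,7}] across box 1, 6 lands solely at r1c2. So r1c2=6.
Step 18. [r2c9∈{1,8}] 8 has one home in col 9: r2c9 ⇒ r2c9=8.
Step 19. [r2c3∈{7}] r2c3 is down to just 7 ⇒ r2c3=7.
Step 20. [r3c8∈{6}] r3c8 is down to just 6, so r3c8=6.
Step 21. [r8c7∈{1,4}] 4 has one home in row 8: r8c7. So r8c7=4.
Step 22. [r5c5∈{6}] only 6 remains possible at r5c5. So r5c5=6.
Step 23. [r5c8∈{7,8}] across row 5, 7 lands solely at r5c8 ⇒ r5c8=7.
Step 24. [r4c8∈{1}] r4c8 has the single candidate 1, so r4c8=1.
Step 25. [r3c6∈{8}] only 8 remains possible at r3c6, so r3c6=8.
Step 26. [r6c1∈{1,8}] row 6 places 1 nowhere but r6c1. So r6c1=1.
Step 27. [r8c9∈{1}] nothing but 1 survives at r8c9, so r8c9=1.
Step 28. [r2c7∈{1}] nothing but 1 survives at r2c7, so r2c7=1.
Step 29. [r6c8∈{8}] r6c8 is down to just 8 ⇒ r6c8=8.
Step 30. [r4c2∈{7}] r4c2 has the single candidate 7. So r4c2=7.
Step 31. [r1c7∈{7}] r1c7 has the single candidate 7. So r1c7=7.
Step 32. [r4c1∈{6}] r4c1's peers cover all but 6 ⇒ r4c1=6.
Step 33. [r1c3∈{8}] r1c3 is down to just 8, so r1c3=8.
Step 34. [r7c8∈{2}] r7c8's peers cover all but 2 ⇒ r7c8=2.
Step 35. [r4c6∈{3}] nothing but 3 survives at r4c6 ⇒ r4c6=3.
Step 36. [r3c7∈{3}] r3c7 has the single candidate 3, so r3c7=3.
Step 37. [r9c9∈{5}] r9c9 has the single candidate 5, so r9c9=5.
Step 38. [r6c6∈{2}] r6c6 has the single candidate 2, so r6c6=2.
Step 39. [r6c4∈{4}] only 4 remains possible at r6c4, so r6c4=4.
Step 40. [r5c1∈{8}] r5c1 has the single candidate 8, so r5c1=8.
Step 41. [r4c5∈{5}] r4c5 is down to just 5. So r4c5=5.
Step 42. [r1c6∈{9}] r1c6 has the single candidate 9 ⇒ r1c6=9.
Step 43. [r7c3∈{3}] only 3 remains possible at r7c3. So r7c3=3.
Step 44. [r7c7∈{6}] r7c7's peers cover all but 6. So r7c7=6.
Step 45. [r7c1∈{4}] only 4 remains possible at r7c1, so r7c1=4.
Step 46. [r4c3∈{9}] r4c3 is down to just 9. So r4c3=9.
Step 47. [r9c2∈{2}] only 2 remains possible at r9c2, so r9c2=2.

Answer: 3 6 8 5 1 9 7 4 2 / 2 9 7 6 3 4 1 5 8 / 5 1 4 7 2 8 3 6 9 / 6 7 9 8 5 3 2 1 4 / 8 4 2 9 6 1 5 7 3 / 1 3 5 4 7 2 9 8 6 / 4 8 3 1 9 5 6 2 7 / 9 5 6 2 8 7 4 3 1 / 7 2 1 3 4 6 8 9 5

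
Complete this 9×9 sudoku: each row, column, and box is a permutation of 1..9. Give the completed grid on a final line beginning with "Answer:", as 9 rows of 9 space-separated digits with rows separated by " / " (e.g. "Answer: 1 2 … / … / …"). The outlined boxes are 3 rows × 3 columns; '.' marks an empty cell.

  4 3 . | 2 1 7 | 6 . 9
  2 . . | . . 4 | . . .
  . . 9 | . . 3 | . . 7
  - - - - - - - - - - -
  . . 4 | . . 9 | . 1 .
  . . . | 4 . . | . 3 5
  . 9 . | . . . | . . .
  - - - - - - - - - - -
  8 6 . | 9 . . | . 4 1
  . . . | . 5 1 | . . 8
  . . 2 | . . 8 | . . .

Step 1. [r6c4∈{1,3,5,6,7,8}] 1 has one home in col 4: r6c4. So r6c4=1.
Step 2. [r6c6∈{2,5,6}] 5 has one home in col 6: r6c6. So r6c6=5.
Step 3. [r5c6∈{2,6}] across col 6, 6 lands solely at r5c6. So r5c6=6.
Step 4. [r5c7∈{2,7,8,9}] 9 has one home in row 5: r5c7 ⇒ r5c7=9.
Step 5. [r3c7∈{1,2,4,5,8}] row 3 places 4 nowhere but r3c7, so r3c7=4.
Step 6. [r2c7∈{1,3,5,8}] r2c7 is the only open cell in col 7 admitting 1. So r2c7=1.
Step 7. [r9c5∈{3,4,6,7}] across col 5, 4 lands solely at r9c5 ⇒ r9c5=4.
Step 8. [r3c8∈{2,5,8}] row 3 places 2 nowhere but r3c8. So r3c8=2.
Step 9. [r8c7∈{2,3,7}] in row 8, 2 fits only at r8c7, so r8c7=2.
Step 10. [r5c3∈{1,7,8}] r5c3 is the only open cell in col 3 admitting 1 ⇒ r5c3=1.
Step 11. [r5c1∈{7}] nothing but 7 survives at r5c1, so r5c1=7.
Step 12. [r2c5∈{6,8,9}] 9 has one home in row 2: r2c5 ⇒ r2c5=9.
Step 13. [r3c5∈{6,8}] across col 5, 6 lands solely at r3c5 ⇒ r3c5=6.
Step 14. [r2c3∈{5,6,7,8}] across row 2, 6 lands solely at r2c3. So r2c3=6.
Step 15. [r2c2∈{5,7,8}] 7 has one home in row 2: r2c2, so r2c2=7.
Step 16. [r6c9∈{2,4,6}] 4 has one home in row 6: r6c9 ⇒ r6c9=4.
Step 17. [r6c5∈{2,3,7,8}] r6c5 is the only open cell in row 6 admitting 2. So r6c5=2.
Step 18. [r5c5∈{8}] only 8 remains possible at r5c5. So r5c5=8.
Step 19. [r4c9∈{2,6}] across col 9, 2 lands solely at r4c9, so r4c9=2.
Step 20. [r6c8∈{6,7,8}] 6 has one home in box 6: r6c8 ⇒ r6c8=6.
Step 21. [r6c1∈{3}] only 3 remains possible at r6c1. So r6c1=3.
Step 22. [r6c7∈{7,8}] across row 6, 7 lands solely at r6c7. So r6c7=7.
Step 23. [r8c4∈{3,6,7}] row 8 places 6 nowhere but r8c4. So r8c4=6.
Step 24. [r6c3∈{8}] nothing but 8 survives at r6c3. So r6c3=8.
Step 25. [r1c3∈{5}] nothing but 5 survives at r1c3, so r1c3=5.
Step 26. [r7c7∈{3,5}] in row 7, 5 fits only at r7c7. So r7c7=5.
Step 27. [r3c2∈{1,8}] across col 2, 8 lands solely at r3c2. So r3c2=8.
Step 28. [r9c7∈{3}] only 3 remains possible at r9c7 ⇒ r9c7=3.
Step 29. [r9c4∈{7}] r9c4 is down to just 7. So r9c4=7.
Step 30. [r9c2∈{1,5}] 1 has one home in col 2: r9c2 ⇒ r9c2=1.
Step 31. [r9c1∈{5,9}] 5 has one home in row 9: r9c1, so r9c1=5.
Step 32. [r2c8∈{5,8}] 5 has one home in col 8: r2c8. So r2c8=5.
Step 33. [r7c3∈{3,7}] 7 has one home in row 7: r7c3. So r7c3=7.
Step 34. [r4c5∈{3,7}] in row 4, 7 fits only at r4c5 ⇒ r4c5=7.
Step 35. [r8c8∈{7,9}] 7 has one home in row 8: r8c8 ⇒ r8c8=7.
Step 36. [r2c4∈{8}] r2c4 has the single candidate 8 ⇒ r2c4=8.
Step 37. [r3c4∈{5}] nothing but 5 survives at r3c4 ⇒ r3c4=5.
Step 38. [r9c9∈{6}] r9c9 is down to just 6, so r9c9=6.
Step 39. [r4c1∈{6}] r4c1's peers cover all but 6 ⇒ r4c1=6.
Step 40. [r7c6∈{2}] nothing but 2 survives at r7c6 ⇒ r7c6=2.
Step 41. [r4c4∈{3}] only 3 remains possible at r4c4. So r4c4=3.
Step 42. [r7c5∈{3}] nothing but 3 survives at r7c5, so r7c5=3.
Step 43. [r8c1∈{9}] r8c1 is down to just 9, so r8c1=9.
Step 44. [r8c3∈{3}] only 3 remains possible at r8c3, so r8c3=3.
Step 45. [r4c2∈{5}] only 5 remains possible at r4c2. So r4c2=5.
Step 46. [r2c9∈{3}] r2c9 has the single candidate 3 ⇒ r2c9=3.
Step 47. [r4c7∈{8}] nothing but 8 survives at r4c7, so r4c7=8.
Step 48. [r5c2∈{2}] r5c2's peers cover all but 2, so r5c2=2.
Step 49. [r8c2∈{4}] nothing but 4 survives at r8c2. So r8c2=4.
Step 50. [r1c8∈{8}] only 8 remains possible at r1c8, so r1c8=8.
Step 51. [r9c8∈{9}] only 9 remains possible at r9c8, so r9c8=9.
Step 52. [r3c1∈{1}] nothing but 1 survives at r3c1. So r3c1=1.

Answer: 4 3 5 2 1 7 6 8 9 / 2 7 6 8 9 4 1 5 3 / 1 8 9 5 6 3 4 2 7 / 6 5 4 3 7 9 8 1 2 / 7 2 1 4 8 6 9 3 5 / 3 9 8 1 2 5 7 6 4 / 8 6 7 9 3 2 5 4 1 / 9 4 3 6 5 1 2 7 8 / 5 1 2 7 4 8 3 9 6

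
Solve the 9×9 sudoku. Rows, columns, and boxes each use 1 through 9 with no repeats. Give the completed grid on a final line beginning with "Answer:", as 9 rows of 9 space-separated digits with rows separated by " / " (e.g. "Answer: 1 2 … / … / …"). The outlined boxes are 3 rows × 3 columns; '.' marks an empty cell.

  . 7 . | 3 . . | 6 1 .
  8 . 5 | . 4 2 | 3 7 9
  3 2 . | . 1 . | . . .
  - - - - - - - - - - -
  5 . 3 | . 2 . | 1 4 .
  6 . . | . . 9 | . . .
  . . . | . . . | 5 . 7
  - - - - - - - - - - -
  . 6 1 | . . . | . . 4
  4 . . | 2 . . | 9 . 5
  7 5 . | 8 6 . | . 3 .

Step 1. [r3c9∈{8}] nothing but 8 survives at r3c9 ⇒ r3c9=8.
Step 2. [r6c1∈{1,2,9}] r6c1 is the only open cell in col 1 admitting 1, so r6c1=1.
Step 3. [r5c3∈{2,4,7,8}] across col 3, 7 lands solely at r5c3 ⇒ r5c3=7.
Step 4. [r7c7∈{2,7,8}] col 7 places 7 nowhere but r7c7, so r7c7=7.
Step 5. [r6c3∈{2,4,8,9}] r6c3 is the only open cell in box 4 admitting 2. So r6c3=2.
Step 6. [r5c7∈{2,8}] across col 7, 8 lands solely at r5c7 ⇒ r5c7=8.
Step 7. [r1c1∈{9}] r1c1 has the single candidate 9, so r1c1=9.
Step 8. [r3c4∈{5,6,7,9}] 9 has one home in row 3: r3c4. So r3c4=9.
Step 9. [r3c6∈{5,6,7}] r3c6 is the only open cell in row 3 admitting 7, so r3c6=7.
Step 10. [r8c2∈{3,8}] 3 has one home in col 2: r8c2. So r8c2=3.
Step 11. [r7c4∈{5}] r7c4's peers cover all but 5, so r7c4=5.
Step 12. [r4c9∈{6}] only 6 remains possible at r4c9, so r4c9=6.
Step 13. [r6c6∈{3,4,6,8}] r6c6 is the only open cell in col 6 admitting 6. So r6c6=6.
Step 14. [r4c6∈{8}] nothing but 8 survives at r4c6 ⇒ r4c6=8.
Step 15. [r5c5∈{3,5}] in row 5, 5 fits only at r5c5. So r5c5=5.
Step 16. [r5c2∈{4}] r5c2 has the single candidate 4 ⇒ r5c2=4.
Step 17. [r5c8∈{2}] nothing but 2 survives at r5c8, so r5c8=2.
Step 18. [r9c9∈{1,2}] 1 has one home in col 9: r9c9 ⇒ r9c9=1.
Step 19. [r6c8∈{9}] r6c8 has the single candidate 9. So r6c8=9.
Step 20. [r8c3∈{8}] r8c3's peers cover all but 8 ⇒ r8c3=8.
Step 21. [r1c3∈{4}] only 4 remains possible at r1c3 ⇒ r1c3=4.
Step 22. [r7c5∈{3,9}] r7c5 is the only open cell in row 7 admitting 9, so r7c5=9.
Step 23. [r9c6∈{4}] nothing but 4 survives at r9c6, so r9c6=4.
Step 24. [r6c5∈{3}] r6c5 has the single candidate 3, so r6c5=3.
Step 25. [r4c4∈{7}] nothing but 7 survives at r4c4 ⇒ r4c4=7.
Step 26. [r4c2∈{9}] only 9 remains possible at r4c2 ⇒ r4c2=9.
Step 27. [r7c6∈{3}] nothing but 3 survives at r7c6, so r7c6=3.
Step 28. [r3c8∈{5}] r3c8 has the single candidate 5 ⇒ r3c8=5.
Step 29. [r9c7∈{2}] only 2 remains possible at r9c7. So r9c7=2.
Step 30. [r1c5∈{8}] r1c5 has the single candidate 8. So r1c5=8.
Step 31. [r1c6∈{5}] nothing but 5 survives at r1c6 ⇒ r1c6=5.
Step 32. [r2c4∈{6}] only 6 remains possible at r2c4. So r2c4=6.
Step 33. [r8c6∈{1}] nothing but 1 survives at r8c6, so r8c6=1.
Step 34. [r8c8∈{6}] r8c8 is down to just 6. So r8c8=6.
Step 35. [r6c4∈{4}] r6c4 has the single candidate 4 ⇒ r6c4=4.
Step 36. [r3c7∈{4}] r3c7 is down to just 4, so r3c7=4.
Step 37. [r5c4∈{1}] r5c4's peers cover all but 1 ⇒ r5c4=1.
Step 38. [r3c3∈{6}] only 6 remains possible at r3c3. So r3c3=6.
Step 39. [r7c1∈{2}] nothing but 2 survives at r7c1, so r7c1=2.
Step 40. [r7c8∈{8}] only 8 remains possible at r7c8, so r7c8=8.
Step 41. [r1c9∈{2}] nothing but 2 survives at r1c9, so r1c9=2.
Step 42. [r9c3∈{9}] r9c3 has the single candidate 9. So r9c3=9.
Step 43. [r5c9∈{3}] r5c9's peers cover all but 3, so r5c9=3.
Step 44. [r6c2∈{8}] r6c2 has the single candidate 8, so r6c2=8.
Step 45. [r2c2∈{1}] r2c2 is down to just 1 ⇒ r2c2=1.
Step 46. [r8c5∈{7}] r8c5 is down to just 7, so r8c5=7.

Answer: 9 7 4 3 8 5 6 1 2 / 8 1 5 6 4 2 3 7 9 / 3 2 6 9 1 7 4 5 8 / 5 9 3 7 2 8 1 4 6 / 6 4 7 1 5 9 8 2 3 / 1 8 2 4 3 6 5 9 7 / 2 6 1 5 9 3 7 8 4 / 4 3 8 2 7 1 9 6 5 / 7 5 9 8 6 4 2 3 1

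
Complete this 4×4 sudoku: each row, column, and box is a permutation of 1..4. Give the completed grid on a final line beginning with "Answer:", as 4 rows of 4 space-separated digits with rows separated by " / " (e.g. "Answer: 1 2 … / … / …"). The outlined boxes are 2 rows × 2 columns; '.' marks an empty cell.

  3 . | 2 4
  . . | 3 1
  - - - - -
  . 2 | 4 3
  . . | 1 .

Step 1. [r2c2∈{4}] r2c2 is down to just 4 ⇒ r2c2=4.
Step 2. [r1c2∈{1}] r1c2's peers cover all but 1, so r1c2=1.
Step 3. [r4c1∈{4}] r4c1 is down to just 4. So r4c1=4.
Step 4. [r3c1∈{1}] r3c1 is down to just 1 ⇒ r3c1=1.
Step 5. [r2c1∈{2}] r2c1 has the single candidate 2, so r2c1=2.
Step 6. [r4c4∈{2}] only 2 remains possible at r4c4. So r4c4=2.
Step 7. [r4c2∈{3}] r4c2 has the single candidate 3 ⇒ r4c2=3.

Answer: 3 1 2 4 / 2 4 3 1 / 1 2 4 3 / 4 3 1 2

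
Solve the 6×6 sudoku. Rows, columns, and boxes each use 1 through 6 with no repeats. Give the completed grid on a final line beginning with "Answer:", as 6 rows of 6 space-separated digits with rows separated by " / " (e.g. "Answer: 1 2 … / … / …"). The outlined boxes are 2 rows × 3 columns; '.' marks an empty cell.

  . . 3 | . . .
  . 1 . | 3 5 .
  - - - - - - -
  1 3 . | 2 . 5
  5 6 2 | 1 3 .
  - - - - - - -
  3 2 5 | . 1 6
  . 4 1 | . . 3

Step 1. [r1c4∈{4,6}] in col 4, 6 fits only at r1c4 ⇒ r1c4=6.
Step 2. [r4c6∈{4}] only 4 remains possible at r4c6, so r4c6=4.
Step 3. [r2c6∈{2}] only 2 remains possible at r2c6 ⇒ r2c6=2.
Step 4. [r2c3∈{4,6}] col 3 places 6 nowhere but r2c3 ⇒ r2c3=6.
Step 5. [r2c1∈{4}] r2c1 is down to just 4. So r2c1=4.
Step 6. [r3c3∈{4}] only 4 remains possible at r3c3, so r3c3=4.
Step 7. [r6c5∈{2}] r6c5 is down to just 2, so r6c5=2.
Step 8. [r6c1∈{6}] r6c1 has the single candidate 6, so r6c1=6.
Step 9. [r1c5∈{4}] only 4 remains possible at r1c5. So r1c5=4.
Step 10. [r5c4∈{4}] only 4 remains possible at r5c4 ⇒ r5c4=4.
Step 11. [r1c6∈{1}] r1c6 has the single candidate 1. So r1c6=1.
Step 12. [r1c1∈{2}] r1c1 is down to just 2, so r1c1=2.
Step 13. [r6c4∈{5}] r6c4 has the single candidate 5 ⇒ r6c4=5.
Step 14. [r1c2∈{5}] r1c2 is down to just 5. So r1c2=5.
Step 15. [r3c5∈{6}] only 6 remains possible at r3c5, so r3c5=6.

Answer: 2 5 3 6 4 1 / 4 1 6 3 5 2 / 1 3 4 2 6 5 / 5 6 2 1 3 4 / 3 2 5 4 1 6 / 6 4 1 5 2 3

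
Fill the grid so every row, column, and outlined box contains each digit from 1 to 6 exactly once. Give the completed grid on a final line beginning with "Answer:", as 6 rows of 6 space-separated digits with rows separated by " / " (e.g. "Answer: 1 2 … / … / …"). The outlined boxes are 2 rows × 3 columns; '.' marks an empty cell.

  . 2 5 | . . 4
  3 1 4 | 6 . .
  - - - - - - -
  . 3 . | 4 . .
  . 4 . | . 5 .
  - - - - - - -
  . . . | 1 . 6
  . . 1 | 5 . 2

Step 1. [r3c5∈{1,2,6}] in col 5, 6 fits only at r3c5. So r3c5=6.
Step 2. [r3c3∈{2}] r3c3's peers cover all but 2 ⇒ r3c3=2.
Step 3. [r6c5∈{3,4}] 3 has one home in row 6: r6c5, so r6c5=3.
Step 4. [r3c6∈{1}] r3c6 is down to just 1. So r3c6=1.
Step 5. [r1c1∈{6}] r1c1's peers cover all but 6. So r1c1=6.
Step 6. [r5c1∈{2,4,5}] in row 5, 2 fits only at r5c1 ⇒ r5c1=2.
Step 7. [r4c6∈{3}] only 3 remains possible at r4c6 ⇒ r4c6=3.
Step 8. [r1c5∈{1}] r1c5 is down to just 1 ⇒ r1c5=1.
Step 9. [r4c4∈{2}] r4c4 is down to just 2 ⇒ r4c4=2.
Step 10. [r6c1∈{4}] only 4 remains possible at r6c1, so r6c1=4.
Step 11. [r3c1∈{5}] r3c1's peers cover all but 5. So r3c1=5.
Step 12. [r5c2∈{5}] r5c2 has the single candidate 5, so r5c2=5.
Step 13. [r2c6∈{5}] r2c6 is down to just 5, so r2c6=5.
Step 14. [r2c5∈{2}] nothing but 2 survives at r2c5. So r2c5=2.
Step 15. [r6c2∈{6}] r6c2's peers cover all but 6, so r6c2=6.
Step 16. [r5c5∈{4}] only 4 remains possible at r5c5. So r5c5=4.
Step 17. [r4c1∈{1}] only 1 remains possible at r4c1. So r4c1=1.
Step 18. [r1c4∈{3}] r1c4's peers cover all but 3, so r1c4=3.
Step 19. [r4c3∈{6}] r4c3 has the single candidate 6 ⇒ r4c3=6.
Step 20. [r5c3∈{3}] nothing but 3 survives at r5c3 ⇒ r5c3=3.

Answer: 6 2 5 3 1 4 / 3 1 4 6 2 5 / 5 3 2 4 6 1 / 1 4 6 2 5 3 / 2 5 3 1 4 6 / 4 6 1 5 3 2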